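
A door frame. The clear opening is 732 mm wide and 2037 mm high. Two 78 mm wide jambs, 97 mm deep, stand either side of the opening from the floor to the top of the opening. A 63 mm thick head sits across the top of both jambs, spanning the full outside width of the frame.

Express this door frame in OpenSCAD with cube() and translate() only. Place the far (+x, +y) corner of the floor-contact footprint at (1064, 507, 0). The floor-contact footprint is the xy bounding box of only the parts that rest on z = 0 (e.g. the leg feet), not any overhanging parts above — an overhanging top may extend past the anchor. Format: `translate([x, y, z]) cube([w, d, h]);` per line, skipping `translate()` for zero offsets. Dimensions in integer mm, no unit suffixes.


translate([176, 410, 0]) cube([78, 97, 2037]);
translate([986, 410, 0]) cube([78, 97, 2037]);
translate([176, 410, 2037]) cube([888, 97, 63]);


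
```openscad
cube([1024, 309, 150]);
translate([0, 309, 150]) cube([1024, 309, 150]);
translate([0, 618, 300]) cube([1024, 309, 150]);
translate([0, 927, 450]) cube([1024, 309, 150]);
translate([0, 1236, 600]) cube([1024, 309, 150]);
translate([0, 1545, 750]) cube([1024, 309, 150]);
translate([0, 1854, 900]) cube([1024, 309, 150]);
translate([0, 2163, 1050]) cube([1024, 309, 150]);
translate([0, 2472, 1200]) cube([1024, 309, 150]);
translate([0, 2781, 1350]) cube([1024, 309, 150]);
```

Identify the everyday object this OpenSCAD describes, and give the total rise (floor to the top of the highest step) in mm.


A staircase. The total rise is 1500 mm.

10 identical blocks, each offset up and back from the previous — a staircase. Each step is 150 mm tall and there are 10 of them, so the total rise is 10 × 150 = 1500 mm.


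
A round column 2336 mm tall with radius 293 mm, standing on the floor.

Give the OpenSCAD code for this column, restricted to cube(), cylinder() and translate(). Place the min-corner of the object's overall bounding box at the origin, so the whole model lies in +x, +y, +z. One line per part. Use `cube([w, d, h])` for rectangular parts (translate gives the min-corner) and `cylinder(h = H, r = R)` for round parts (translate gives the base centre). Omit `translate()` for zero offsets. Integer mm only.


translate([293, 293, 0]) cylinder(h = 2336, r = 293);


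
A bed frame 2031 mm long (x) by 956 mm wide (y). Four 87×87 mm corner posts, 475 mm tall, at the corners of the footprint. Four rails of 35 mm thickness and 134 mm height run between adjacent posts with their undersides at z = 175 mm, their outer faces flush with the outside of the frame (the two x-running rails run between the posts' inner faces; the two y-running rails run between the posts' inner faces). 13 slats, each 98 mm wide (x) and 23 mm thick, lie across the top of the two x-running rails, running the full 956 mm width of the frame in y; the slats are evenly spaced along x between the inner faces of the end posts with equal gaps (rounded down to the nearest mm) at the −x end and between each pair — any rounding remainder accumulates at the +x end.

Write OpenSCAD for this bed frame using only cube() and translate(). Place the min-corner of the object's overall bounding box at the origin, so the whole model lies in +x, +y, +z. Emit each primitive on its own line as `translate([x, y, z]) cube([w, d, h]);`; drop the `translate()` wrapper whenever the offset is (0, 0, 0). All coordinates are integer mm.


cube([87, 87, 475]);
translate([0, 869, 0]) cube([87, 87, 475]);
translate([1944, 0, 0]) cube([87, 87, 475]);
translate([1944, 869, 0]) cube([87, 87, 475]);
translate([87, 0, 175]) cube([1857, 35, 134]);
translate([87, 921, 175]) cube([1857, 35, 134]);
translate([0, 87, 175]) cube([35, 782, 134]);
translate([1996, 87, 175]) cube([35, 782, 134]);
translate([128, 0, 309]) cube([98, 956, 23]);
translate([267, 0, 309]) cube([98, 956, 23]);
translate([406, 0, 309]) cube([98, 956, 23]);
translate([545, 0, 309]) cube([98, 956, 23]);
translate([684, 0, 309]) cube([98, 956, 23]);
translate([823, 0, 309]) cube([98, 956, 23]);
translate([962, 0, 309]) cube([98, 956, 23]);
translate([1101, 0, 309]) cube([98, 956, 23]);
translate([1240, 0, 309]) cube([98, 956, 23]);
translate([1379, 0, 309]) cube([98, 956, 23]);
translate([1518, 0, 309]) cube([98, 956, 23]);
translate([1657, 0, 309]) cube([98, 956, 23]);
translate([1796, 0, 309]) cube([98, 956, 23]);


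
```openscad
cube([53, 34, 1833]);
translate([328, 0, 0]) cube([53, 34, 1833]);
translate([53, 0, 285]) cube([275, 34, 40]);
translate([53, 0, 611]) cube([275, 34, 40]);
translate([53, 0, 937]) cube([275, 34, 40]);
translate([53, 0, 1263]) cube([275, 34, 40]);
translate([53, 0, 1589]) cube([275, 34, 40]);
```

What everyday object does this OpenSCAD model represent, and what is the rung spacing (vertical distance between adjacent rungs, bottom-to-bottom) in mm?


A ladder. The rung spacing is 326 mm.

Two tall 53×34 posts with 5 short bars between them — a ladder. Adjacent rungs sit at z = 285 and z = 611, so the spacing is 611 − 285 = 326 mm.


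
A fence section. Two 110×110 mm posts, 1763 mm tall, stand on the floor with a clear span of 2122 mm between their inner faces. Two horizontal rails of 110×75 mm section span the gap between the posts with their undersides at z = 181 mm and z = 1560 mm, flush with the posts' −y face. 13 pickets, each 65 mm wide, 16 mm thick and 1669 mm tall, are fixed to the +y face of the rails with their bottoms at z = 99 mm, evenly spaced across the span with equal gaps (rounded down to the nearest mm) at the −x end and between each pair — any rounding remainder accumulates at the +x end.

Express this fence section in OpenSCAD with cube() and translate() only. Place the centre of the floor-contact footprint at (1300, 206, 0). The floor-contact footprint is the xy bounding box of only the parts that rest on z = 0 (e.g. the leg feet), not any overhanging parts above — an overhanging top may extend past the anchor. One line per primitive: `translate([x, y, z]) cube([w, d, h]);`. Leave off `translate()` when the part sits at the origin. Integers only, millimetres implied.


translate([129, 151, 0]) cube([110, 110, 1763]);
translate([2361, 151, 0]) cube([110, 110, 1763]);
translate([239, 151, 181]) cube([2122, 110, 75]);
translate([239, 151, 1560]) cube([2122, 110, 75]);
translate([330, 261, 99]) cube([65, 16, 1669]);
translate([486, 261, 99]) cube([65, 16, 1669]);
translate([642, 261, 99]) cube([65, 16, 1669]);
translate([798, 261, 99]) cube([65, 16, 1669]);
translate([954, 261, 99]) cube([65, 16, 1669]);
translate([1110, 261, 99]) cube([65, 16, 1669]);
translate([1266, 261, 99]) cube([65, 16, 1669]);
translate([1422, 261, 99]) cube([65, 16, 1669]);
translate([1578, 261, 99]) cube([65, 16, 1669]);
translate([1734, 261, 99]) cube([65, 16, 1669]);
translate([1890, 261, 99]) cube([65, 16, 1669]);
translate([2046, 261, 99]) cube([65, 16, 1669]);
translate([2202, 261, 99]) cube([65, 16, 1669]);


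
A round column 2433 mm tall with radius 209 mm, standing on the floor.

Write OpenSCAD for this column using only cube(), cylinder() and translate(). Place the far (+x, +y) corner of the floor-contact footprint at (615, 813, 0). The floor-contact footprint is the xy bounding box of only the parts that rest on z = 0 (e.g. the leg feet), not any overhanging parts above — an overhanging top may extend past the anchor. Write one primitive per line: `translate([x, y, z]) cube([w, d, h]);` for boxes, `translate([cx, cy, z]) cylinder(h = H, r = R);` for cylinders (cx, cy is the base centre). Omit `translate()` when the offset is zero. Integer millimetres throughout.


translate([406, 604, 0]) cylinder(h = 2433, r = 209);


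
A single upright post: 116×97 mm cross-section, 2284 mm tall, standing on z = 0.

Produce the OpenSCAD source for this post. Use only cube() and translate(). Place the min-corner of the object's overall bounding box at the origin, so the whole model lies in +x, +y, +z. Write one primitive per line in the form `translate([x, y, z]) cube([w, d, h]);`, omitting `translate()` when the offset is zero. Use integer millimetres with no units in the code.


cube([116, 97, 2284]);


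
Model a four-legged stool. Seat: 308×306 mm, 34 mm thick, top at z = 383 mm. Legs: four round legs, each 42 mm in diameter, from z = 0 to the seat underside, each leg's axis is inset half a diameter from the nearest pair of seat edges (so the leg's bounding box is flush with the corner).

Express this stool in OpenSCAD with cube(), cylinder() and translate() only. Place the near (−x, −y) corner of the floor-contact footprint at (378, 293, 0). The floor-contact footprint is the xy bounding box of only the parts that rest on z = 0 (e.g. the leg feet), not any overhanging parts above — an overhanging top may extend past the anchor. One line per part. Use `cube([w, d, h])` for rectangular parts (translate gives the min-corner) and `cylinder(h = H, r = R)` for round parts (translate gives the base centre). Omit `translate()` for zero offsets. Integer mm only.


// leg_h = 383 - 34 = 349
translate([378, 293, 349]) cube([308, 306, 34]);
translate([399, 314, 0]) cylinder(h = 349, r = 21);
translate([665, 314, 0]) cylinder(h = 349, r = 21);
translate([399, 578, 0]) cylinder(h = 349, r = 21);
translate([665, 578, 0]) cylinder(h = 349, r = 21);


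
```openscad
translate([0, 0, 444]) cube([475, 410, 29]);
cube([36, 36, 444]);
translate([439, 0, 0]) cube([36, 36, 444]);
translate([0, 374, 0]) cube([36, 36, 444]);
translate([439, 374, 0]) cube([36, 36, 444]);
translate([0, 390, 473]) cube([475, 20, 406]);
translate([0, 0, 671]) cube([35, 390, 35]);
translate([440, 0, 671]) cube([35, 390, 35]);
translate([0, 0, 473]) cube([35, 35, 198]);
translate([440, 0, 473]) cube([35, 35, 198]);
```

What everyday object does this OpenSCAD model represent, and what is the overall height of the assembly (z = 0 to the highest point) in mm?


A chair. The overall height is 879 mm.

A slab on four corner posts with a tall panel at the back — a chair. The seat slab sits at z = 444 with thickness 29, and the 406 mm backrest starts at the seat top, so the overall height is 444 + 29 + 406 = 879 mm.


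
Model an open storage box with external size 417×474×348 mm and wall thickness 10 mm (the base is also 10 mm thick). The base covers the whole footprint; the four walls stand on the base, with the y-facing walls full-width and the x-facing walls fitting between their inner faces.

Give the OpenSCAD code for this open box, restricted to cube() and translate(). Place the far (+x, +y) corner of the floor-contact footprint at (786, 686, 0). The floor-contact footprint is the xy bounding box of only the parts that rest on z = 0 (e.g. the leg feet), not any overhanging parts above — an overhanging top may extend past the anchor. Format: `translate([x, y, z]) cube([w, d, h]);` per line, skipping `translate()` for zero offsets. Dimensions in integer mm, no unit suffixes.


translate([369, 212, 0]) cube([417, 474, 10]);
translate([369, 212, 10]) cube([417, 10, 338]);
translate([369, 676, 10]) cube([417, 10, 338]);
translate([369, 222, 10]) cube([10, 454, 338]);
translate([776, 222, 10]) cube([10, 454, 338]);


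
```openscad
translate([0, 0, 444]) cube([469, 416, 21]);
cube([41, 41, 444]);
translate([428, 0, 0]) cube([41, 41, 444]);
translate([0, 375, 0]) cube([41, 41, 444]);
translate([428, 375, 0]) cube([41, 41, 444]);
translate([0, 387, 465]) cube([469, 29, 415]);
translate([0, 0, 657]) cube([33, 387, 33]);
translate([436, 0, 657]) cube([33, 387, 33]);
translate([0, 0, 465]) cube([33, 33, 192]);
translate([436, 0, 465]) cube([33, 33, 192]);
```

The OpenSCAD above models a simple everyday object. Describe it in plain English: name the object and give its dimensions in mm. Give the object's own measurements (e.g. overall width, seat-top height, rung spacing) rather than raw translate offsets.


A chair. The seat is a 469×416×21 mm slab with its top at z = 465 mm, on four 41×41 mm corner legs (flush with the seat edges, standing on z = 0). A flat backrest 29 mm thick, 415 mm tall, spans the full seat width and rises from the seat top along its +y edge, rear face flush with the rear of the seat. Two armrests of 33×33 mm section run along each side from the seat's front edge to the front of the backrest, top faces 225 mm above the seat top and outer faces flush with the seat's x-edges; a 33×33 mm post under the front of each armrest stands on the seat at the front corner.


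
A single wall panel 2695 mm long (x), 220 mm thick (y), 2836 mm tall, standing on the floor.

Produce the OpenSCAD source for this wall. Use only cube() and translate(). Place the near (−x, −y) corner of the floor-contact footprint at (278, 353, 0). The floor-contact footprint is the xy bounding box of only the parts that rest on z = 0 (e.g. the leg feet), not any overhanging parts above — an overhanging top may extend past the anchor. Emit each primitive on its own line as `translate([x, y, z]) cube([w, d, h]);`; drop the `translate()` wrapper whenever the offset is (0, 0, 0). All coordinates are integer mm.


translate([278, 353, 0]) cube([2695, 220, 2836]);


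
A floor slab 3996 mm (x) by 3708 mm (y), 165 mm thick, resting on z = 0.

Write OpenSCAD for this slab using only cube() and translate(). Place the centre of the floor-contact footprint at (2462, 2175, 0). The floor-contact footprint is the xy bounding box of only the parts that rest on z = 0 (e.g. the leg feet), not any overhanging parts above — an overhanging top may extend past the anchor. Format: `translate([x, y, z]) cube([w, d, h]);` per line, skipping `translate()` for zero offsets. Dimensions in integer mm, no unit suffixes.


translate([464, 321, 0]) cube([3996, 3708, 165]);


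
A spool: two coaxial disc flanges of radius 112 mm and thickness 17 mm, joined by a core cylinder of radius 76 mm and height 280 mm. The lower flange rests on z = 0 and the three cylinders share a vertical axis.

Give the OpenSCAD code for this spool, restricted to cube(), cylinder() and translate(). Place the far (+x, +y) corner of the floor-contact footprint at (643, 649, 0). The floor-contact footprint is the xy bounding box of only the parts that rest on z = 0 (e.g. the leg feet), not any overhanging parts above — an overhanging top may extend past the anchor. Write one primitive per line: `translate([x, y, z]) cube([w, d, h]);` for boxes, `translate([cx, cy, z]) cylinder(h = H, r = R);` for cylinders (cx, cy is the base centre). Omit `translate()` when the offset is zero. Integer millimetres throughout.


translate([531, 537, 0]) cylinder(h = 17, r = 112);
translate([531, 537, 17]) cylinder(h = 280, r = 76);
translate([531, 537, 297]) cylinder(h = 17, r = 112);


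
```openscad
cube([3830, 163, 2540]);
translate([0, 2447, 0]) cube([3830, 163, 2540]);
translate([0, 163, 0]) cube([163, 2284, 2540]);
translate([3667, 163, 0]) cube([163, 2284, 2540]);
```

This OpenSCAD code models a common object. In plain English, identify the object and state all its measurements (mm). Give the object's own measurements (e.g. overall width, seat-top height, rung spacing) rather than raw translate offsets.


The wall frame of a small rectangular building: four walls, each 2540 mm tall and 163 mm thick, enclosing a footprint 3830 mm (x) by 2610 mm (y) outside-to-outside, with no floor or roof. The front and back walls (the −y and +y sides) span the full width; the two side walls fit between them.


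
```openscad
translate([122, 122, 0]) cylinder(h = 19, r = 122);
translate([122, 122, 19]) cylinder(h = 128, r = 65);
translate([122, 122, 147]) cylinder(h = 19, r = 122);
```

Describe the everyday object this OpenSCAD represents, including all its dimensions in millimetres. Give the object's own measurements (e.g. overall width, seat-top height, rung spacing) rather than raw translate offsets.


A spool: two coaxial disc flanges of radius 122 mm and thickness 19 mm, joined by a core cylinder of radius 65 mm and height 128 mm. The lower flange rests on z = 0 and the three cylinders share a vertical axis.


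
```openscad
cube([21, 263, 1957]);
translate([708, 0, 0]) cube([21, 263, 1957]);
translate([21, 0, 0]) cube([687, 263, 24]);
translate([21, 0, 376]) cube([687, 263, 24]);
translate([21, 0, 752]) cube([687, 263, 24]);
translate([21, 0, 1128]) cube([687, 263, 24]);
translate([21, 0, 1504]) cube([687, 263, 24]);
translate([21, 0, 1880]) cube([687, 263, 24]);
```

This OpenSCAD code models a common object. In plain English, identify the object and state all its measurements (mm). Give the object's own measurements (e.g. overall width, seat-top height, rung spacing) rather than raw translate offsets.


An open bookshelf. Two side panels, each 21 mm thick, 263 mm deep and 1957 mm tall, stand 729 mm apart (outside-to-outside). Between them sit 6 shelves, each 24 mm thick and 263 mm deep, spanning the full gap between the sides. The bottom shelf rests on the floor (its underside at z = 0) and the clear gap between one shelf's top and the next shelf's underside is 352 mm.


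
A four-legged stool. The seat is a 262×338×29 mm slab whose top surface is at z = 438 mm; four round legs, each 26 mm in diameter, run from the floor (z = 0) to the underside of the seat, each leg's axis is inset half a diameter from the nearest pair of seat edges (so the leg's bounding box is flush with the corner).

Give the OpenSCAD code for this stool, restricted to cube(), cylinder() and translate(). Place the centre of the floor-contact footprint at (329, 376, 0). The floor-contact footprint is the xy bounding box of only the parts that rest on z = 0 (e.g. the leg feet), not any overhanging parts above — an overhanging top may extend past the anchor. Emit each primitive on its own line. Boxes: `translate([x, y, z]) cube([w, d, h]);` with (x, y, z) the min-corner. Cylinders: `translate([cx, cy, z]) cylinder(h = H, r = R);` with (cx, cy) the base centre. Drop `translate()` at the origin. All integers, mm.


translate([198, 207, 409]) cube([262, 338, 29]);
translate([211, 220, 0]) cylinder(h = 409, r = 13);
translate([447, 220, 0]) cylinder(h = 409, r = 13);
translate([211, 532, 0]) cylinder(h = 409, r = 13);
translate([447, 532, 0]) cylinder(h = 409, r = 13);


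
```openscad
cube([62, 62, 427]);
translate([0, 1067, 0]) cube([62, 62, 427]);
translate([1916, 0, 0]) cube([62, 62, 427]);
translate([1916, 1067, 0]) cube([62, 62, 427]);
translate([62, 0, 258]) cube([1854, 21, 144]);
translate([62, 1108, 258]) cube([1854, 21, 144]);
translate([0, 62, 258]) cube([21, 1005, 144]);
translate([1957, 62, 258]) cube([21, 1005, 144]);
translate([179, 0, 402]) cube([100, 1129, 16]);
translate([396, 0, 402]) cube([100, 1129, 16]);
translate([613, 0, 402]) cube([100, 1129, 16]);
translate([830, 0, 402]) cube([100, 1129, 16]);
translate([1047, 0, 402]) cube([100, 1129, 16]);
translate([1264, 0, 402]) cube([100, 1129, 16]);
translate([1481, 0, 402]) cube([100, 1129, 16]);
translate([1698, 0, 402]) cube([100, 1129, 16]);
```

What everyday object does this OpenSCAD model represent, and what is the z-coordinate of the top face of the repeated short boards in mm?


A bed frame. The slat-top height is 418 mm.

Four posts, four rails, and a row of slats — a bed frame. Slats sit on the rails at z = 258 + 144 = 402; with slat thickness 16, the top is 418 mm.


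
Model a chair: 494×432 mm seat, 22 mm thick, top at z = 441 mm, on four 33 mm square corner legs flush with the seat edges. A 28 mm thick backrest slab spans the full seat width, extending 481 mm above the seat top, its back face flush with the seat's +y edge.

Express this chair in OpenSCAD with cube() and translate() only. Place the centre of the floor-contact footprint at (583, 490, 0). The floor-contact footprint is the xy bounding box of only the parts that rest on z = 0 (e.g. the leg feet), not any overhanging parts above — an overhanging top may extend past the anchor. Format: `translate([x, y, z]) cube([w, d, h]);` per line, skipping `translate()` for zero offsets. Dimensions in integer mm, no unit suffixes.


translate([336, 274, 419]) cube([494, 432, 22]);
translate([336, 274, 0]) cube([33, 33, 419]);
translate([797, 274, 0]) cube([33, 33, 419]);
translate([336, 673, 0]) cube([33, 33, 419]);
translate([797, 673, 0]) cube([33, 33, 419]);
translate([336, 678, 441]) cube([494, 28, 481]);


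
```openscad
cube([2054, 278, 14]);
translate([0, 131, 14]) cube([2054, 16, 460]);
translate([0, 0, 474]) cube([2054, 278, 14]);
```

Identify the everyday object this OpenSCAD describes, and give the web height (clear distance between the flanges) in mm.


An I-beam. The web height is 460 mm.

Two wide flanges with a thin centred web — an I-beam. Overall 488 mm minus two 14 mm flanges gives a web of 488 − 2·14 = 460 mm.


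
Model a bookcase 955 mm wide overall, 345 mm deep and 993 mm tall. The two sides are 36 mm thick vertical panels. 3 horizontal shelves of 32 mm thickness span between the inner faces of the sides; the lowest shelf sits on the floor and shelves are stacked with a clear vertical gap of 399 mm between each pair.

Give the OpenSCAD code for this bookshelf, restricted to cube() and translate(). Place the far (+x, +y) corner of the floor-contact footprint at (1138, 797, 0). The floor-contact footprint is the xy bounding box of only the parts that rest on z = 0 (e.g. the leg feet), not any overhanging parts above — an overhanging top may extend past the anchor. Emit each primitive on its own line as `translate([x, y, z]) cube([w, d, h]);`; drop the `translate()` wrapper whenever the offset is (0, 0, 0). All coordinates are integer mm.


translate([183, 452, 0]) cube([36, 345, 993]);
translate([1102, 452, 0]) cube([36, 345, 993]);
translate([219, 452, 0]) cube([883, 345, 32]);
translate([219, 452, 431]) cube([883, 345, 32]);
translate([219, 452, 862]) cube([883, 345, 32]);


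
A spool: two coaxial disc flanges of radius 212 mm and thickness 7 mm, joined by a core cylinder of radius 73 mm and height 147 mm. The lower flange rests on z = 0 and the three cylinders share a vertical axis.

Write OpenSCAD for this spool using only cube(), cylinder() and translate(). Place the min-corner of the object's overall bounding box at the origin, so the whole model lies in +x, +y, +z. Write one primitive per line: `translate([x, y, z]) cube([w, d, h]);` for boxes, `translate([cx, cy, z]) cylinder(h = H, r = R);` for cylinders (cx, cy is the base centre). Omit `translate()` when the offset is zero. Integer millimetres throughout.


translate([212, 212, 0]) cylinder(h = 7, r = 212);
translate([212, 212, 7]) cylinder(h = 147, r = 73);
translate([212, 212, 154]) cylinder(h = 7, r = 212);


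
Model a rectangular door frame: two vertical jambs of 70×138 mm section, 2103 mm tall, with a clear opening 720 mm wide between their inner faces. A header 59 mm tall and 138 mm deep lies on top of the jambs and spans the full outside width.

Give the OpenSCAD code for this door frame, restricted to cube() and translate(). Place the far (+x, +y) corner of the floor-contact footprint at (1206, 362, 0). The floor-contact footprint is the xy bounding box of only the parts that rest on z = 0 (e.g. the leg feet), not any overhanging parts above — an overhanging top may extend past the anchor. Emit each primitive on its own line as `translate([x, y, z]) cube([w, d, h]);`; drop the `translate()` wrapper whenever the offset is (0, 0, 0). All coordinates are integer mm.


translate([346, 224, 0]) cube([70, 138, 2103]);
translate([1136, 224, 0]) cube([70, 138, 2103]);
translate([346, 224, 2103]) cube([860, 138, 59]);


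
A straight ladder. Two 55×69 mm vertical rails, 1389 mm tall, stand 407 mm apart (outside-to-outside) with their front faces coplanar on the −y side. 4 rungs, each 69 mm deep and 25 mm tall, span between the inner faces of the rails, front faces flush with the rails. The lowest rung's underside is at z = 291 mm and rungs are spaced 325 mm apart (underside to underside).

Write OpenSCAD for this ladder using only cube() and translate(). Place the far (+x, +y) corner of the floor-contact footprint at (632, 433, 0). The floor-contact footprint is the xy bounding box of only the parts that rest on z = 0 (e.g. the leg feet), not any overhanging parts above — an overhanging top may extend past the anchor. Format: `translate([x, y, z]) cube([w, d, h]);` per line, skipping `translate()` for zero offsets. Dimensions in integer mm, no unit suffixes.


// rung span = 407 - 2*55 = 297
// rung[k] z = 291 + k*325
translate([225, 364, 0]) cube([55, 69, 1389]);
translate([577, 364, 0]) cube([55, 69, 1389]);
translate([280, 364, 291]) cube([297, 69, 25]);
translate([280, 364, 616]) cube([297, 69, 25]);
translate([280, 364, 941]) cube([297, 69, 25]);
translate([280, 364, 1266]) cube([297, 69, 25]);


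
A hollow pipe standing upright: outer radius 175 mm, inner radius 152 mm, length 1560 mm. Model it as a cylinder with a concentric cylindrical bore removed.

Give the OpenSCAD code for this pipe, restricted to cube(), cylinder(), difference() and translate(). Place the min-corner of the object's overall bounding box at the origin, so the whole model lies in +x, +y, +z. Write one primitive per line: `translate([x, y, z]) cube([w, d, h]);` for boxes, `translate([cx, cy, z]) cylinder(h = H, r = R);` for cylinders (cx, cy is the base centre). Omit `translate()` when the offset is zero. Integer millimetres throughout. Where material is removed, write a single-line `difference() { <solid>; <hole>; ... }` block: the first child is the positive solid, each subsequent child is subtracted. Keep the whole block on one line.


difference() { translate([175, 175, 0]) cylinder(h = 1560, r = 175); translate([175, 175, 0]) cylinder(h = 1560, r = 152); }


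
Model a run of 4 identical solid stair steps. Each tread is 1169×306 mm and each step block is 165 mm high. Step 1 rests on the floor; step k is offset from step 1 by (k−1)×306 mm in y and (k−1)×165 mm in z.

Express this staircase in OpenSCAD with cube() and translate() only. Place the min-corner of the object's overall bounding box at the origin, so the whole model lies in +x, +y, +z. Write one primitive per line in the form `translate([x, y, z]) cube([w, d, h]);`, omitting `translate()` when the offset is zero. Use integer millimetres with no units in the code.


cube([1169, 306, 165]);
translate([0, 306, 165]) cube([1169, 306, 165]);
translate([0, 612, 330]) cube([1169, 306, 165]);
translate([0, 918, 495]) cube([1169, 306, 165]);


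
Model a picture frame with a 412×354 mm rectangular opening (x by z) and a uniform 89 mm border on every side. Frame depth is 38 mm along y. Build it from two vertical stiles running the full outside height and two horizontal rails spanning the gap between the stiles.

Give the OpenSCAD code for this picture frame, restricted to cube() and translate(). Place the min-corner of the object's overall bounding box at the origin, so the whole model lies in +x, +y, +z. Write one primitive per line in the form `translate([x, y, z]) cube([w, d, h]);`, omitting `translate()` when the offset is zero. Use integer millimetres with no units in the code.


cube([89, 38, 532]);
translate([501, 0, 0]) cube([89, 38, 532]);
translate([89, 0, 0]) cube([412, 38, 89]);
translate([89, 0, 443]) cube([412, 38, 89]);


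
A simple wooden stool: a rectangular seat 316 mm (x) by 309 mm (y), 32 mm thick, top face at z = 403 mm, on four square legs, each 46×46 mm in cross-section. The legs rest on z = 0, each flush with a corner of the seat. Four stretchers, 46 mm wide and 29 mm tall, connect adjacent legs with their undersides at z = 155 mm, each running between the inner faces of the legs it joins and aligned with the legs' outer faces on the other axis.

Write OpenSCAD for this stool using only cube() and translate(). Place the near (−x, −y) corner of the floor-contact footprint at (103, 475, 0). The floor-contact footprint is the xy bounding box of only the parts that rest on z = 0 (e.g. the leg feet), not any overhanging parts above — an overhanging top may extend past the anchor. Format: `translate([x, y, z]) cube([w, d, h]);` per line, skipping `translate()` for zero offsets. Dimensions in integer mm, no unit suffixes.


translate([103, 475, 371]) cube([316, 309, 32]);
translate([103, 475, 0]) cube([46, 46, 371]);
translate([373, 475, 0]) cube([46, 46, 371]);
translate([103, 738, 0]) cube([46, 46, 371]);
translate([373, 738, 0]) cube([46, 46, 371]);
translate([149, 475, 155]) cube([224, 46, 29]);
translate([149, 738, 155]) cube([224, 46, 29]);
translate([103, 521, 155]) cube([46, 217, 29]);
translate([373, 521, 155]) cube([46, 217, 29]);


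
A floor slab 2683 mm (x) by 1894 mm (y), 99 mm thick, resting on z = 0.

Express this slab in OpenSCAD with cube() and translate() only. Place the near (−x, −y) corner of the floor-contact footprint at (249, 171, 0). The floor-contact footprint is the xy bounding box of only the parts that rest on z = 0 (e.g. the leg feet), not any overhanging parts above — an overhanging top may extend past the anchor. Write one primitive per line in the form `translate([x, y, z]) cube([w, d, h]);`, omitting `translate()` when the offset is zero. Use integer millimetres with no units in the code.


translate([249, 171, 0]) cube([2683, 1894, 99]);


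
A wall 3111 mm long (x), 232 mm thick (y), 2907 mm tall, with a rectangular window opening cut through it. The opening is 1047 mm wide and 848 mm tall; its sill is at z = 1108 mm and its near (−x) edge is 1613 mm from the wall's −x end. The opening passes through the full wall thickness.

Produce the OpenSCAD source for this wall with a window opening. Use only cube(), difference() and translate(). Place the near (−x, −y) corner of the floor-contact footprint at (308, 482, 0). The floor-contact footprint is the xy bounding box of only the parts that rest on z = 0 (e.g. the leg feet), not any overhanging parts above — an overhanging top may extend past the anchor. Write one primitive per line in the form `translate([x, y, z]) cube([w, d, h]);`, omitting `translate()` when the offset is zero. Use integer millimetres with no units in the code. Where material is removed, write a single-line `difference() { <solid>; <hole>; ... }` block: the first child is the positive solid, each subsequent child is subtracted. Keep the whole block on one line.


difference() { translate([308, 482, 0]) cube([3111, 232, 2907]); translate([1921, 482, 1108]) cube([1047, 232, 848]); }


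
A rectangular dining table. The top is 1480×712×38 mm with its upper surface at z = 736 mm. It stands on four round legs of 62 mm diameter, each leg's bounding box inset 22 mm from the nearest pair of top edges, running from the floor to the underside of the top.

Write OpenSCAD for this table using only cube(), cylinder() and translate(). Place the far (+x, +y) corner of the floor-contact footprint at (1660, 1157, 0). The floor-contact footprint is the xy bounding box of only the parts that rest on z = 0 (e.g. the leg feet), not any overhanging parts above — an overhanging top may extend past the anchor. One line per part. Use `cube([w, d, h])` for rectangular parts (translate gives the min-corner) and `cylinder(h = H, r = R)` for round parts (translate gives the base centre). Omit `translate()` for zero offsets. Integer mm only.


translate([202, 467, 698]) cube([1480, 712, 38]);
translate([255, 520, 0]) cylinder(h = 698, r = 31);
translate([1629, 520, 0]) cylinder(h = 698, r = 31);
translate([255, 1126, 0]) cylinder(h = 698, r = 31);
translate([1629, 1126, 0]) cylinder(h = 698, r = 31);


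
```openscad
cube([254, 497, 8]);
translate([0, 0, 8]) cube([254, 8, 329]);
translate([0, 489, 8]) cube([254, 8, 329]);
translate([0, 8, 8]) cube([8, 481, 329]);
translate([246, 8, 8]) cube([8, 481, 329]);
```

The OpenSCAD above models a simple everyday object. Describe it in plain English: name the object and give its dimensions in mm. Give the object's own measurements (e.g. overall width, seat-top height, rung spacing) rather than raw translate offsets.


An open-topped rectangular box: outside dimensions 254×497×337 mm, with a uniform wall and base thickness of 8 mm. The base is a full 254×497 slab on the floor; four walls sit on top of the base. The front and back walls (the −y and +y sides) span the full width; the two side walls fit between them.


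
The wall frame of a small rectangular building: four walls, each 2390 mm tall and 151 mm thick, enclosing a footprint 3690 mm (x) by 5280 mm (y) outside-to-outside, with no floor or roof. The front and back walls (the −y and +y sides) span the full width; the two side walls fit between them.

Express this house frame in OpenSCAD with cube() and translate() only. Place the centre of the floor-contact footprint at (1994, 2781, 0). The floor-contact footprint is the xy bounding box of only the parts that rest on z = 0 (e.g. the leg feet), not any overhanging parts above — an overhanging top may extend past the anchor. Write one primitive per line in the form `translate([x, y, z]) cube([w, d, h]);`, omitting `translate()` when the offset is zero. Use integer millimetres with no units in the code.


translate([149, 141, 0]) cube([3690, 151, 2390]);
translate([149, 5270, 0]) cube([3690, 151, 2390]);
translate([149, 292, 0]) cube([151, 4978, 2390]);
translate([3688, 292, 0]) cube([151, 4978, 2390]);


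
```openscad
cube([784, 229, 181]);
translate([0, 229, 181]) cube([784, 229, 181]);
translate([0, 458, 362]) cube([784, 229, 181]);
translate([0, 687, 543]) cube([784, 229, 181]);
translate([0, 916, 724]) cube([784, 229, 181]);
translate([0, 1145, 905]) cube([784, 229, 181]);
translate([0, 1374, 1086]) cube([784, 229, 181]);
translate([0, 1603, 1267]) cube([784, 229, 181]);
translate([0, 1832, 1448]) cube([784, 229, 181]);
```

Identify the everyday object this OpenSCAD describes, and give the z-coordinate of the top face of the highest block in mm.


A staircase. The total rise is 1629 mm.

9 identical blocks, each offset up and back from the previous — a staircase. Each step is 181 mm tall and there are 9 of them, so the total rise is 9 × 181 = 1629 mm.


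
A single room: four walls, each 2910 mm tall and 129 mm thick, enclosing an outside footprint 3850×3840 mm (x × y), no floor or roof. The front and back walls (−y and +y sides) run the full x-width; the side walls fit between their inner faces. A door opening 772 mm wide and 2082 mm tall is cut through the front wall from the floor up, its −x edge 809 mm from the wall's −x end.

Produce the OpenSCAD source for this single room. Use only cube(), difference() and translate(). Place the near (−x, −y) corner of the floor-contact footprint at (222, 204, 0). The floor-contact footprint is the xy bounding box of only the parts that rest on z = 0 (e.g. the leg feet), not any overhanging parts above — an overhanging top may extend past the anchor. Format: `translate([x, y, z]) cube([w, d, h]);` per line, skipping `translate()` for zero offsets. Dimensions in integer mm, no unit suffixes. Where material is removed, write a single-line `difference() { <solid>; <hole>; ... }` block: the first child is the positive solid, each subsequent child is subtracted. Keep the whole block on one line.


difference() { translate([222, 204, 0]) cube([3850, 129, 2910]); translate([1031, 204, 0]) cube([772, 129, 2082]); }
translate([222, 3915, 0]) cube([3850, 129, 2910]);
translate([222, 333, 0]) cube([129, 3582, 2910]);
translate([3943, 333, 0]) cube([129, 3582, 2910]);


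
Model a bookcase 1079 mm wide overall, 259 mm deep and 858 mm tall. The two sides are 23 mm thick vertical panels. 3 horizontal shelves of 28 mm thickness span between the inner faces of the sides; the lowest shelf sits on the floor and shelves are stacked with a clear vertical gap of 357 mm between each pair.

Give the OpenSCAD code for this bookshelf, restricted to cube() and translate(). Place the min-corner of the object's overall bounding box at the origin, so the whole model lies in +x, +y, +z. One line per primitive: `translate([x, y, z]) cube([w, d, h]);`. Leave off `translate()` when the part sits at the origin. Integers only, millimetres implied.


cube([23, 259, 858]);
translate([1056, 0, 0]) cube([23, 259, 858]);
translate([23, 0, 0]) cube([1033, 259, 28]);
translate([23, 0, 385]) cube([1033, 259, 28]);
translate([23, 0, 770]) cube([1033, 259, 28]);


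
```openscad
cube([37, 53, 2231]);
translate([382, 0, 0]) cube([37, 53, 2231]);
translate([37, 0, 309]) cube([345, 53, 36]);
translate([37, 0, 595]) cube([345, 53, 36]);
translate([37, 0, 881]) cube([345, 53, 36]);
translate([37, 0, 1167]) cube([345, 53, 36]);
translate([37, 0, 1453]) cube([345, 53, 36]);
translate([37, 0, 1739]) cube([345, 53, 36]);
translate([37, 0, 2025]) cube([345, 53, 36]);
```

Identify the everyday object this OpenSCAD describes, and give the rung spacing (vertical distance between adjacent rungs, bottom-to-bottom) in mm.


A ladder. The rung spacing is 286 mm.

Two tall 37×53 posts with 7 short bars between them — a ladder. Adjacent rungs sit at z = 309 and z = 595, so the spacing is 595 − 309 = 286 mm.


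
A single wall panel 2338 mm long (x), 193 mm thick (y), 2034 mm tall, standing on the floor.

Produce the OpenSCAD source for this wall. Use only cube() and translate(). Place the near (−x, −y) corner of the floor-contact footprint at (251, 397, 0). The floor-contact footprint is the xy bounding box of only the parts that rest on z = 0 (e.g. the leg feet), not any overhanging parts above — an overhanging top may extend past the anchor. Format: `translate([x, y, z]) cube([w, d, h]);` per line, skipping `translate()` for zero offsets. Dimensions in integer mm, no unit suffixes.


translate([251, 397, 0]) cube([2338, 193, 2034]);


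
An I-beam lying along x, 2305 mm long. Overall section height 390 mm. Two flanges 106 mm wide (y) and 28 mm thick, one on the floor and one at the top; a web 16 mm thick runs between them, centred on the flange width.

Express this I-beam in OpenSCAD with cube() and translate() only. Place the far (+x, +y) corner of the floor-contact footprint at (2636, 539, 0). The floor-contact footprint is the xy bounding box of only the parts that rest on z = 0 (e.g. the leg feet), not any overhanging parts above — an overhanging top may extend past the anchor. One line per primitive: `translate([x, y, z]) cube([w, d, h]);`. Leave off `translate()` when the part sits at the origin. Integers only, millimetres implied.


translate([331, 433, 0]) cube([2305, 106, 28]);
translate([331, 478, 28]) cube([2305, 16, 334]);
translate([331, 433, 362]) cube([2305, 106, 28]);


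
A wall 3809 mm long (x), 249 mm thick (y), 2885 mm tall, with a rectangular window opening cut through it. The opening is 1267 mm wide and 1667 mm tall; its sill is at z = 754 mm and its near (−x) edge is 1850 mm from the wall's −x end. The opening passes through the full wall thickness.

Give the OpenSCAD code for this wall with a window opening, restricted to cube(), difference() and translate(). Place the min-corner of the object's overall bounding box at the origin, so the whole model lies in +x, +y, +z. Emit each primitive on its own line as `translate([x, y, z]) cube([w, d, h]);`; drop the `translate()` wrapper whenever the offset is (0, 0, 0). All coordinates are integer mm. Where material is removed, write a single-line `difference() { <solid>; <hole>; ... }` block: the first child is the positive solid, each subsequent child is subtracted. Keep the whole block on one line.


difference() { cube([3809, 249, 2885]); translate([1850, 0, 754]) cube([1267, 249, 1667]); }


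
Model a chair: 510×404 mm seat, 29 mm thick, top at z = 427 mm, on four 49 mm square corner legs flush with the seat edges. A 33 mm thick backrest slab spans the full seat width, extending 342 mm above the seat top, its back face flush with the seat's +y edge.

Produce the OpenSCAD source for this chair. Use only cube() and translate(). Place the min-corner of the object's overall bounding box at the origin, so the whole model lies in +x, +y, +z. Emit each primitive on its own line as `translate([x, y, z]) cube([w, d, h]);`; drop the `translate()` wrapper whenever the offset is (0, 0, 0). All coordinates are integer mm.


translate([0, 0, 398]) cube([510, 404, 29]);
cube([49, 49, 398]);
translate([461, 0, 0]) cube([49, 49, 398]);
translate([0, 355, 0]) cube([49, 49, 398]);
translate([461, 355, 0]) cube([49, 49, 398]);
translate([0, 371, 427]) cube([510, 33, 342]);
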